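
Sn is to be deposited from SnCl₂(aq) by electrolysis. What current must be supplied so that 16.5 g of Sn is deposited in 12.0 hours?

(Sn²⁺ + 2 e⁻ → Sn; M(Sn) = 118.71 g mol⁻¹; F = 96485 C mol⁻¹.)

0.621 A

n(Sn) = 16.5 / 118.71 = 0.1390 mol.
n(e⁻) = 2 × 0.1390 = 0.2780 mol.
Q = n(e⁻)·F = 0.2780 × 96485 = 26820 C.
I = Q/t = 26820 / 43200 s = 0.621 A.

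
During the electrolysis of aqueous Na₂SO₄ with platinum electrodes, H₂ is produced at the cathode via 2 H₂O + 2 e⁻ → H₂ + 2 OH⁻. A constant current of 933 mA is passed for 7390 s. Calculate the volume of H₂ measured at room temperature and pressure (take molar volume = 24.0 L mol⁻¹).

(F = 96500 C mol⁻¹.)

0.857 L

Q = I·t = 0.9330 A × 7390.0 s = 6895 C.
n(e⁻) = Q/F = 6895 / 96500 = 0.07145 mol.
2 electrons are transferred per H₂ molecule, so n(H₂) = 0.07145 / 2 = 0.03572 mol.
V = n × V_m = 0.03572 × 24.0 = 0.857 L.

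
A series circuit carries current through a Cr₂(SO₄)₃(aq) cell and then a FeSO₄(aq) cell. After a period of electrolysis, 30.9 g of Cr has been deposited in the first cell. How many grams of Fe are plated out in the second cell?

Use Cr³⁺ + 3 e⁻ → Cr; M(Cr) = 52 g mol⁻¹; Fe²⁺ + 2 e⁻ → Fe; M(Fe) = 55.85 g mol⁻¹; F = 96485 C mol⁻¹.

49.8 g

n(Cr) = 30.9 / 52 = 0.5942 mol.
Since Cr³⁺ + 3 e⁻ → Cr, n(e⁻) passed = 3 × 0.5942 = 1.783 mol.
Cells in series carry the same charge, so the same 1.783 mol of electrons passes through cell 2.
Fe²⁺ + 2 e⁻ → Fe, so n(Fe) = 1.783 / 2 = 0.8913 mol.
m(Fe) = 0.8913 × 55.85 = 49.8 g.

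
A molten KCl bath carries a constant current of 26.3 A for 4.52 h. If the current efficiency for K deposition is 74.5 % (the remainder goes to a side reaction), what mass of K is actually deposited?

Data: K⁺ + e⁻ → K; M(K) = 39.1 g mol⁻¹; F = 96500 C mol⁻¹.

Q = I·t = 26.30 × 16272 = 428000 C.
n(e⁻) = 428000/96500 = 4.435 mol; theoretically n(K) = 4.435/1 = 4.435 mol, m_theo = 173.4 g.
At 74.5 % efficiency, m_actual = 0.745 × 173.4 = 129 g.

129 g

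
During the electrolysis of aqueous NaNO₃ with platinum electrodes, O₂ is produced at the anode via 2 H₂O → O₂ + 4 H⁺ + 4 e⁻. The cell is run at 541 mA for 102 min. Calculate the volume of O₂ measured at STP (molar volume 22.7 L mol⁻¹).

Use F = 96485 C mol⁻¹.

Q = I·t = 0.5410 A × 6120.0 s = 3311 C.
n(e⁻) = Q/F = 3311 / 96485 = 0.03432 mol.
4 electrons are transferred per O₂ molecule, so n(O₂) = 0.03432 / 4 = 0.008579 mol.
V = n × V_m = 0.008579 × 22.7 = 0.195 L.

0.195 L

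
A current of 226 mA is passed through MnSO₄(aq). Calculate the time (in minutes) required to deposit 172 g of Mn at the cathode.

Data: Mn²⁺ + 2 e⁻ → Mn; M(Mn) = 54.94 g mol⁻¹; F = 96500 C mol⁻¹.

n(Mn) = m/M = 172 / 54.94 = 3.131 mol.
Each Mn atom requires 2 electrons, so n(e⁻) = 2 × 3.131 = 6.261 mol.
Q = n(e⁻)·F = 6.261 × 96500 = 604200 C.
t = Q/I = 604200 / 0.2260 A = 2674000 s = 44600 min.

44600 min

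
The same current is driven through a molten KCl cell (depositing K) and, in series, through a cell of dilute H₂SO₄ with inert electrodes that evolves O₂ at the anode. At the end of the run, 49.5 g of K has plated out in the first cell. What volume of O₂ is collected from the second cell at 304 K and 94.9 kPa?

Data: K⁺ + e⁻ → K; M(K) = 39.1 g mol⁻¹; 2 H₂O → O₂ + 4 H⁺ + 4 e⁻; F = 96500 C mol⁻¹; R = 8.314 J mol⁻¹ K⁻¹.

n(K) = 49.5 / 39.1 = 1.266 mol, so n(e⁻) = 1 × 1.266 = 1.266 mol.
The cells are in series, so the same 1.266 mol of electrons passes through the second cell.
2 H₂O → O₂ + 4 H⁺ + 4 e⁻ — 4 mol e⁻ per mol O₂, so n(O₂) = 1.266/4 = 0.3165 mol.
V = nRT/P = (0.3165 × 8.314 × 304) / (94.9 × 10³) = 0.00843 m³ = 8.43 L.

8.43 L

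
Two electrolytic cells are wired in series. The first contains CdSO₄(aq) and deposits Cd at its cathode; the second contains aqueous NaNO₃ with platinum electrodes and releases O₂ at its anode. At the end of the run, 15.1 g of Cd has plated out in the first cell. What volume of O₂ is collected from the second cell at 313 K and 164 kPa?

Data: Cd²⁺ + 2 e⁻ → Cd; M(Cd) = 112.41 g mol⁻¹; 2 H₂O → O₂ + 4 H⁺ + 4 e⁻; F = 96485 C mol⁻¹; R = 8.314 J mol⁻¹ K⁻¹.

1.07 L

n(Cd) = 15.1 / 112.41 = 0.1343 mol, so n(e⁻) = 2 × 0.1343 = 0.2687 mol.
The cells are in series, so the same 0.2687 mol of electrons passes through the second cell.
2 H₂O → O₂ + 4 H⁺ + 4 e⁻ — 4 mol e⁻ per mol O₂, so n(O₂) = 0.2687/4 = 0.06716 mol.
V = nRT/P = (0.06716 × 8.314 × 313) / (164 × 10³) = 0.00107 m³ = 1.07 L.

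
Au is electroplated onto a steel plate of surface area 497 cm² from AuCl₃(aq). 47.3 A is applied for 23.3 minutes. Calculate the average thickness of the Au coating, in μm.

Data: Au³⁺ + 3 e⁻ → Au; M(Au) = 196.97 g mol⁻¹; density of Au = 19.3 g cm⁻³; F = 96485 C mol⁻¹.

Q = I·t = 47.30 × 1398.0 = 66130 C; n(e⁻) = 0.6853 mol.
n(Au) = n(e⁻)/3 = 0.2284 mol, so m = 0.2284 × 196.97 = 45.00 g.
Volume = m/ρ = 45.00 / 19.3 = 2.331 cm³.
Thickness = V/A = 2.331 / 497 = 0.00469 cm = 46.9 μm.

46.9 μm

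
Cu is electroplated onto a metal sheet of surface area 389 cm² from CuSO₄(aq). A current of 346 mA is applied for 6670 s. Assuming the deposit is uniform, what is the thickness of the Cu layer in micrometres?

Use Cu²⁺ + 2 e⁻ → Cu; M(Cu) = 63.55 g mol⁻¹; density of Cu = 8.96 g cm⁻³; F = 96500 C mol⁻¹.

2.18 μm

Q = I·t = 0.3460 × 6670.0 = 2308 C; n(e⁻) = 0.02392 mol.
n(Cu) = n(e⁻)/2 = 0.01196 mol, so m = 0.01196 × 63.55 = 0.7599 g.
Volume = m/ρ = 0.7599 / 8.96 = 0.08481 cm³.
Thickness = V/A = 0.08481 / 389 = 2.18 × 10⁻⁴ cm = 2.18 μm.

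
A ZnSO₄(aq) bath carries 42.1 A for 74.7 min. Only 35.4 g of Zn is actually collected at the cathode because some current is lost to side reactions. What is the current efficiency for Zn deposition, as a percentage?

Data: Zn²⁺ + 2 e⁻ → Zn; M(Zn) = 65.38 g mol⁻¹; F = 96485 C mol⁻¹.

Q = I·t = 42.10 × 4482.0 = 188700 C; n(e⁻) = 188700/96485 = 1.956 mol.
Theoretical n(Zn) = n(e⁻)/2 = 0.9778 mol, i.e. m_theo = 0.9778 × 65.38 = 63.93 g.
Efficiency = m_actual / m_theo = 35.4 / 63.93 = 55.4 %.

55.4 %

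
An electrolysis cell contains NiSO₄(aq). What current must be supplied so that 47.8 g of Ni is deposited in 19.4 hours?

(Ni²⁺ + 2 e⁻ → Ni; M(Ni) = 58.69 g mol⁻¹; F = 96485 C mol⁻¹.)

2.25 A

n(Ni) = 47.8 / 58.69 = 0.8144 mol.
n(e⁻) = 2 × 0.8144 = 1.629 mol.
Q = n(e⁻)·F = 1.629 × 96485 = 157200 C.
I = Q/t = 157200 / 69840 s = 2.25 A.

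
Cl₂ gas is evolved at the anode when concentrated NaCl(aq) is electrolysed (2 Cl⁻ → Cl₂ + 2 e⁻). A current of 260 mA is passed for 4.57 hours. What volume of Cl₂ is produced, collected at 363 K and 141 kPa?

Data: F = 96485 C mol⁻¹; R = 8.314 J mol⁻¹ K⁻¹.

0.474 L

Q = I·t = 0.2600 A × 16452 s = 4278 C.
n(e⁻) = Q/F = 4278 / 96485 = 0.04433 mol.
2 electrons are transferred per Cl₂ molecule, so n(Cl₂) = 0.04433 / 2 = 0.02217 mol.
V = nRT/P = (0.02217 × 8.314 × 363) / (141 × 10³ Pa) = 4.74 × 10⁻⁴ m³ = 0.474 L.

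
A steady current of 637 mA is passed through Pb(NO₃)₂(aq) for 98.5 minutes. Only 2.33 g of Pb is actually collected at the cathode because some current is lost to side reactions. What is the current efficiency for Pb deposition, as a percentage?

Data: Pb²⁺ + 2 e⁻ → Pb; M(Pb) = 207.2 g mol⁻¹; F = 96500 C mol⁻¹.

57.6 %

Q = I·t = 0.6370 × 5910.0 = 3765 C; n(e⁻) = 3765/96500 = 0.03901 mol.
Theoretical n(Pb) = n(e⁻)/2 = 0.01951 mol, i.e. m_theo = 0.01951 × 207.2 = 4.042 g.
Efficiency = m_actual / m_theo = 2.33 / 4.042 = 57.6 %.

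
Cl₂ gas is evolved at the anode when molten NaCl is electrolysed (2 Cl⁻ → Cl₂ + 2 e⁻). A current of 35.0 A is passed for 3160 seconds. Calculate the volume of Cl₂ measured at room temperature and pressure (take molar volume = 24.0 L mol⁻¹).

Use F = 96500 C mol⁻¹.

13.8 L

Q = I·t = 35.00 A × 3160.0 s = 110600 C.
n(e⁻) = Q/F = 110600 / 96500 = 1.146 mol.
2 electrons are transferred per Cl₂ molecule, so n(Cl₂) = 1.146 / 2 = 0.5731 mol.
V = n × V_m = 0.5731 × 24.0 = 13.8 L.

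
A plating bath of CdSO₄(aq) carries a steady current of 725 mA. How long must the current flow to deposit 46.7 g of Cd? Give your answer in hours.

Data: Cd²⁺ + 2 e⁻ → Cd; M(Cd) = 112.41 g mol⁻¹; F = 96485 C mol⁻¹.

n(Cd) = m/M = 46.7 / 112.41 = 0.4154 mol.
Each Cd atom requires 2 electrons, so n(e⁻) = 2 × 0.4154 = 0.8309 mol.
Q = n(e⁻)·F = 0.8309 × 96485 = 80170 C.
t = Q/I = 80170 / 0.7250 A = 110600 s = 30.7 h.

30.7 h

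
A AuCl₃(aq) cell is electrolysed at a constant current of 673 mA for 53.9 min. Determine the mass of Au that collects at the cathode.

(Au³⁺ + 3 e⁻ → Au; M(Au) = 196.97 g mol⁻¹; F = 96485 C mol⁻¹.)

1.48 g

Q = I·t = 0.6730 A × 3234.0 s = 2176 C.
n(e⁻) = Q/F = 2176 / 96485 = 0.02256 mol.
Au³⁺ + 3 e⁻ → Au, so n(Au) = n(e⁻)/3 = 0.007519 mol.
m = n·M = 0.007519 × 196.97 = 1.48 g.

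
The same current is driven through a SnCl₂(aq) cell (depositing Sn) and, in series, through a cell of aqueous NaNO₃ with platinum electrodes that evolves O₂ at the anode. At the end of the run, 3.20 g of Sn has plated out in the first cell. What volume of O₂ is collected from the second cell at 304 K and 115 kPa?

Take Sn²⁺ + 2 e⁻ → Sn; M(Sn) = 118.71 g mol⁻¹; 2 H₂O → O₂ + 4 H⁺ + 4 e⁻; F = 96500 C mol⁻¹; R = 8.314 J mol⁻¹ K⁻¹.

0.296 L

n(Sn) = 3.20 / 118.71 = 0.02696 mol, so n(e⁻) = 2 × 0.02696 = 0.05391 mol.
The cells are in series, so the same 0.05391 mol of electrons passes through the second cell.
2 H₂O → O₂ + 4 H⁺ + 4 e⁻ — 4 mol e⁻ per mol O₂, so n(O₂) = 0.05391/4 = 0.01348 mol.
V = nRT/P = (0.01348 × 8.314 × 304) / (115 × 10³) = 2.96 × 10⁻⁴ m³ = 0.296 L.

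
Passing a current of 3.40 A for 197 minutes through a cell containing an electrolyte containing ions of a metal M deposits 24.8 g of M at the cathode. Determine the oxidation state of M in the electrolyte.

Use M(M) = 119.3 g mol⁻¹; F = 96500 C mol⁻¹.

+2

Q = I·t = 3.400 A × 11820 s = 40190 C, so n(e⁻) = 40190/96500 = 0.4165 mol.
n(M) deposited = 24.8 / 119.3 = 0.2079 mol.
Electrons per atom = n(e⁻)/n(M) = 0.4165 / 0.2079 = 2.00 ≈ 2, so the ion is M²⁺.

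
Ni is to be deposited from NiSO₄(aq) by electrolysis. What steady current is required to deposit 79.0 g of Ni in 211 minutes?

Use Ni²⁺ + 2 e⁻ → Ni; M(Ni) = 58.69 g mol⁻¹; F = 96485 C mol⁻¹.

20.5 A

n(Ni) = 79.0 / 58.69 = 1.346 mol.
n(e⁻) = 2 × 1.346 = 2.692 mol.
Q = n(e⁻)·F = 2.692 × 96485 = 259700 C.
I = Q/t = 259700 / 12660 s = 20.5 A.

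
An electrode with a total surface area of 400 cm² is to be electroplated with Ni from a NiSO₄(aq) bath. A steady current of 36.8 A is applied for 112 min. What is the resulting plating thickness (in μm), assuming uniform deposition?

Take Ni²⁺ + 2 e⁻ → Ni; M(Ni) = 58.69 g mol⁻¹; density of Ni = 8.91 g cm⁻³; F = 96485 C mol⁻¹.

211 μm

Q = I·t = 36.80 × 6720.0 = 247300 C; n(e⁻) = 2.563 mol.
n(Ni) = n(e⁻)/2 = 1.282 mol, so m = 1.282 × 58.69 = 75.21 g.
Volume = m/ρ = 75.21 / 8.91 = 8.441 cm³.
Thickness = V/A = 8.441 / 400 = 0.0211 cm = 211 μm.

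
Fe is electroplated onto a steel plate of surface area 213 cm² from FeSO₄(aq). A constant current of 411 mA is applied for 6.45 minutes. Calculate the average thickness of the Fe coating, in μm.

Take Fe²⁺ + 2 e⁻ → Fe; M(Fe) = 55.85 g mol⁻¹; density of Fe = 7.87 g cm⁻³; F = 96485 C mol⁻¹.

0.275 μm

Q = I·t = 0.4110 × 387.00 = 159.1 C; n(e⁻) = 0.001649 mol.
n(Fe) = n(e⁻)/2 = 0.0008243 mol, so m = 0.0008243 × 55.85 = 0.04603 g.
Volume = m/ρ = 0.04603 / 7.87 = 0.005849 cm³.
Thickness = V/A = 0.005849 / 213 = 2.75 × 10⁻⁵ cm = 0.275 μm.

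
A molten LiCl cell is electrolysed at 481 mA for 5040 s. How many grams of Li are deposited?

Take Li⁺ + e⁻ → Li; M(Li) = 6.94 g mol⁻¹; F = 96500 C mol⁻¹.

Q = I·t = 0.4810 A × 5040.0 s = 2424 C.
n(e⁻) = Q/F = 2424 / 96500 = 0.02512 mol.
Li⁺ + e⁻ → Li, so n(Li) = n(e⁻)/1 = 0.02512 mol.
m = n·M = 0.02512 × 6.94 = 0.174 g.

0.174 g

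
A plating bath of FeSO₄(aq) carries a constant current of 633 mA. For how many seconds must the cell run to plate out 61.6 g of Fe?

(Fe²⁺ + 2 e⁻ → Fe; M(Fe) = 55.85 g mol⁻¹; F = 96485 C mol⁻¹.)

n(Fe) = m/M = 61.6 / 55.85 = 1.103 mol.
Each Fe atom requires 2 electrons, so n(e⁻) = 2 × 1.103 = 2.206 mol.
Q = n(e⁻)·F = 2.206 × 96485 = 212800 C.
t = Q/I = 212800 / 0.6330 A = 336200 s.

3.36 × 10⁵ s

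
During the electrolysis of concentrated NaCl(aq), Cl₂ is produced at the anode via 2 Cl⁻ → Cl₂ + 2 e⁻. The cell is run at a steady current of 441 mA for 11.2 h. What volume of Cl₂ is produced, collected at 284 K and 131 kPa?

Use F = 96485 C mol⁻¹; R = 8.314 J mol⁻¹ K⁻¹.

1.66 L

Q = I·t = 0.4410 A × 40320 s = 17780 C.
n(e⁻) = Q/F = 17780 / 96485 = 0.1843 mol.
2 electrons are transferred per Cl₂ molecule, so n(Cl₂) = 0.1843 / 2 = 0.09214 mol.
V = nRT/P = (0.09214 × 8.314 × 284) / (131 × 10³ Pa) = 0.00166 m³ = 1.66 L.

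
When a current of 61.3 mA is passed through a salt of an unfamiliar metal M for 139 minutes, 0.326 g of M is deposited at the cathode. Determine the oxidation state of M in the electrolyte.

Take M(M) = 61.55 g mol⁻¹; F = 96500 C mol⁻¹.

Q = I·t = 0.06130 A × 8340.0 s = 511.2 C, so n(e⁻) = 511.2/96500 = 0.005298 mol.
n(M) deposited = 0.326 / 61.55 = 0.005297 mol.
Electrons per atom = n(e⁻)/n(M) = 0.005298 / 0.005297 = 1.00 ≈ 1, so the ion is M⁺.

+1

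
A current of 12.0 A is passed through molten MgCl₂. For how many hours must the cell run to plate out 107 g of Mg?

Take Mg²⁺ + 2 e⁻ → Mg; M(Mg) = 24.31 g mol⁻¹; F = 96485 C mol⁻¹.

n(Mg) = m/M = 107 / 24.31 = 4.401 mol.
Each Mg atom requires 2 electrons, so n(e⁻) = 2 × 4.401 = 8.803 mol.
Q = n(e⁻)·F = 8.803 × 96485 = 849400 C.
t = Q/I = 849400 / 12.00 A = 70780 s = 19.7 h.

19.7 h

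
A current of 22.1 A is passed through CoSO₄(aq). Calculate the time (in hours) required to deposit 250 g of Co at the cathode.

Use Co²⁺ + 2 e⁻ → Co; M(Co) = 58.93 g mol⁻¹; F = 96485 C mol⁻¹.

10.3 h

n(Co) = m/M = 250 / 58.93 = 4.242 mol.
Each Co atom requires 2 electrons, so n(e⁻) = 2 × 4.242 = 8.485 mol.
Q = n(e⁻)·F = 8.485 × 96485 = 818600 C.
t = Q/I = 818600 / 22.10 A = 37040 s = 10.3 h.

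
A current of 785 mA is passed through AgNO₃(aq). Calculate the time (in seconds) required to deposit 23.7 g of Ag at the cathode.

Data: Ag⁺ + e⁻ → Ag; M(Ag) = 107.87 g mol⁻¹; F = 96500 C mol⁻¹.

27000 s

n(Ag) = m/M = 23.7 / 107.87 = 0.2197 mol.
Each Ag atom requires 1 electron, so n(e⁻) = 1 × 0.2197 = 0.2197 mol.
Q = n(e⁻)·F = 0.2197 × 96500 = 21200 C.
t = Q/I = 21200 / 0.7850 A = 27010 s.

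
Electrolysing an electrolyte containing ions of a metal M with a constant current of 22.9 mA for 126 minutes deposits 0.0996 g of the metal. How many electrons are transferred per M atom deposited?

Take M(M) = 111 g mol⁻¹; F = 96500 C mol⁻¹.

2

Q = I·t = 0.02290 A × 7560.0 s = 173.1 C, so n(e⁻) = 173.1/96500 = 0.001794 mol.
n(M) deposited = 0.0996 / 111 = 0.0008973 mol.
Electrons per atom = n(e⁻)/n(M) = 0.001794 / 0.0008973 = 2.00 ≈ 2, so the ion is M²⁺.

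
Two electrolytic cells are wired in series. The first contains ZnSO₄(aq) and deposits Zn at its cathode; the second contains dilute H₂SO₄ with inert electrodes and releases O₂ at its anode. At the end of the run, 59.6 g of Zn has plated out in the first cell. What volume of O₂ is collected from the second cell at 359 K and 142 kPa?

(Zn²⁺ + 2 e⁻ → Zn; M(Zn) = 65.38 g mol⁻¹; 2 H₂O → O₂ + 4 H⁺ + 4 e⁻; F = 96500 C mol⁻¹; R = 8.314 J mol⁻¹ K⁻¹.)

n(Zn) = 59.6 / 65.38 = 0.9116 mol, so n(e⁻) = 2 × 0.9116 = 1.823 mol.
The cells are in series, so the same 1.823 mol of electrons passes through the second cell.
2 H₂O → O₂ + 4 H⁺ + 4 e⁻ — 4 mol e⁻ per mol O₂, so n(O₂) = 1.823/4 = 0.4558 mol.
V = nRT/P = (0.4558 × 8.314 × 359) / (142 × 10³) = 0.00958 m³ = 9.58 L.

9.58 L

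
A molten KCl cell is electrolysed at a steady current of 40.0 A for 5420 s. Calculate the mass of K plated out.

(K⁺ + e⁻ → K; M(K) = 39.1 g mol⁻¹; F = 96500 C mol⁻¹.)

87.8 g

Q = I·t = 40.00 A × 5420.0 s = 216800 C.
n(e⁻) = Q/F = 216800 / 96500 = 2.247 mol.
K⁺ + e⁻ → K, so n(K) = n(e⁻)/1 = 2.247 mol.
m = n·M = 2.247 × 39.1 = 87.8 g.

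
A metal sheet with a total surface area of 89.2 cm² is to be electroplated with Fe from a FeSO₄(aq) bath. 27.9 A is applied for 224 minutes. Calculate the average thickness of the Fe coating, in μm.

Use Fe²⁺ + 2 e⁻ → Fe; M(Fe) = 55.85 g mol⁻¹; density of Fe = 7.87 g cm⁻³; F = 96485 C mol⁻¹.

1550 μm

Q = I·t = 27.90 × 13440 = 375000 C; n(e⁻) = 3.886 mol.
n(Fe) = n(e⁻)/2 = 1.943 mol, so m = 1.943 × 55.85 = 108.5 g.
Volume = m/ρ = 108.5 / 7.87 = 13.79 cm³.
Thickness = V/A = 13.79 / 89.2 = 0.155 cm = 1550 μm.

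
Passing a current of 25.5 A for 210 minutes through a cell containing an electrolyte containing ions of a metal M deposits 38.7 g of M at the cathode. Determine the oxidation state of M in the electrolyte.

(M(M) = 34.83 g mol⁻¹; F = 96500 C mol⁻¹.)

Q = I·t = 25.50 A × 12600 s = 321300 C, so n(e⁻) = 321300/96500 = 3.330 mol.
n(M) deposited = 38.7 / 34.83 = 1.111 mol.
Electrons per atom = n(e⁻)/n(M) = 3.330 / 1.111 = 3.00 ≈ 3, so the ion is M³⁺.

+3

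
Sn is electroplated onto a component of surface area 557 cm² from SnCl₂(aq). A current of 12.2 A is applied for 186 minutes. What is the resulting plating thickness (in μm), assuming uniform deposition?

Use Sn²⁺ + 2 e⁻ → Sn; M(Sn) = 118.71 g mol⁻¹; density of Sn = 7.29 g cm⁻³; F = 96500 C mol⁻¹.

Q = I·t = 12.20 × 11160 = 136200 C; n(e⁻) = 1.411 mol.
n(Sn) = n(e⁻)/2 = 0.7055 mol, so m = 0.7055 × 118.71 = 83.74 g.
Volume = m/ρ = 83.74 / 7.29 = 11.49 cm³.
Thickness = V/A = 11.49 / 557 = 0.0206 cm = 206 μm.

206 μm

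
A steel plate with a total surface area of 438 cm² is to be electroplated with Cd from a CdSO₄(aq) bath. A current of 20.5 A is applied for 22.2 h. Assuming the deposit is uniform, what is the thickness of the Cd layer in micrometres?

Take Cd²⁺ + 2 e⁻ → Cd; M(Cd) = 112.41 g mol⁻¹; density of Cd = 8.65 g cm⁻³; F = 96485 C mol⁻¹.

2520 μm

Q = I·t = 20.50 × 79920 = 1638000 C; n(e⁻) = 16.98 mol.
n(Cd) = n(e⁻)/2 = 8.490 mol, so m = 8.490 × 112.41 = 954.4 g.
Volume = m/ρ = 954.4 / 8.65 = 110.3 cm³.
Thickness = V/A = 110.3 / 438 = 0.252 cm = 2520 μm.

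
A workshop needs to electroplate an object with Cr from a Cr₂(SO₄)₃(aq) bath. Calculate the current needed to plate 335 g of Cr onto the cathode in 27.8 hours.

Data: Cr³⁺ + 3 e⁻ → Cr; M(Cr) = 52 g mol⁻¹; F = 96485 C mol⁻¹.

18.6 A

n(Cr) = 335 / 52 = 6.442 mol.
n(e⁻) = 3 × 6.442 = 19.33 mol.
Q = n(e⁻)·F = 19.33 × 96485 = 1865000 C.
I = Q/t = 1865000 / 100080 s = 18.6 A.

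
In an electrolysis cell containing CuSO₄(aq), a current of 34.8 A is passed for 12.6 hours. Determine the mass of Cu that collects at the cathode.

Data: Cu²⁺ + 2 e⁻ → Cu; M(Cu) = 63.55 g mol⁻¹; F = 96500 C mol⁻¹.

520 g

Q = I·t = 34.80 A × 45360 s = 1579000 C.
n(e⁻) = Q/F = 1579000 / 96500 = 16.36 mol.
Cu²⁺ + 2 e⁻ → Cu, so n(Cu) = n(e⁻)/2 = 8.179 mol.
m = n·M = 8.179 × 63.55 = 520 g.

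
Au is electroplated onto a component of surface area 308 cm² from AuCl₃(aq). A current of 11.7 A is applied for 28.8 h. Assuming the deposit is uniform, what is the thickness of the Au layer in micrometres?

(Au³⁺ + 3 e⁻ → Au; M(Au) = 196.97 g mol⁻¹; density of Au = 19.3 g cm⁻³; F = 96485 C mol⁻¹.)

Q = I·t = 11.70 × 103680 = 1213000 C; n(e⁻) = 12.57 mol.
n(Au) = n(e⁻)/3 = 4.191 mol, so m = 4.191 × 196.97 = 825.5 g.
Volume = m/ρ = 825.5 / 19.3 = 42.77 cm³.
Thickness = V/A = 42.77 / 308 = 0.139 cm = 1390 μm.

1390 μm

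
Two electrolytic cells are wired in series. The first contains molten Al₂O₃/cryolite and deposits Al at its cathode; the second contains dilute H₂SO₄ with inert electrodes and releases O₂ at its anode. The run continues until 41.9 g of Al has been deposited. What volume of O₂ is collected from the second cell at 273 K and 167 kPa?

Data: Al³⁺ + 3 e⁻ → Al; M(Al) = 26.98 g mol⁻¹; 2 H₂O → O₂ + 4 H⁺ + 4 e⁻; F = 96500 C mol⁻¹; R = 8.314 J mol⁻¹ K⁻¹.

n(Al) = 41.9 / 26.98 = 1.553 mol, so n(e⁻) = 3 × 1.553 = 4.659 mol.
The cells are in series, so the same 4.659 mol of electrons passes through the second cell.
2 H₂O → O₂ + 4 H⁺ + 4 e⁻ — 4 mol e⁻ per mol O₂, so n(O₂) = 4.659/4 = 1.165 mol.
V = nRT/P = (1.165 × 8.314 × 273) / (167 × 10³) = 0.0158 m³ = 15.8 L.

15.8 L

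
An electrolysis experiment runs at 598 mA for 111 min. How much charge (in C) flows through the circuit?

3980 C

Q = I·t = 0.5980 A × 6660.0 s = 3980 C.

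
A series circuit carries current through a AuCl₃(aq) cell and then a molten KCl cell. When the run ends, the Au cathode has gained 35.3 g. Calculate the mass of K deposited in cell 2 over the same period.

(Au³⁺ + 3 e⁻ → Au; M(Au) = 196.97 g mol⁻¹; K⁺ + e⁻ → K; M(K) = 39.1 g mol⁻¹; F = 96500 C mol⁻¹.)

21.0 g

n(Au) = 35.3 / 196.97 = 0.1792 mol.
Since Au³⁺ + 3 e⁻ → Au, n(e⁻) passed = 3 × 0.1792 = 0.5376 mol.
Cells in series carry the same charge, so the same 0.5376 mol of electrons passes through cell 2.
K⁺ + e⁻ → K, so n(K) = 0.5376 / 1 = 0.5376 mol.
m(K) = 0.5376 × 39.1 = 21.0 g.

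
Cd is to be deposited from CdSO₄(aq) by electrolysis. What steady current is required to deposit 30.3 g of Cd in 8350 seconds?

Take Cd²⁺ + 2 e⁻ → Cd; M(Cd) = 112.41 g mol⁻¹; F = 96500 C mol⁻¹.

n(Cd) = 30.3 / 112.41 = 0.2695 mol.
n(e⁻) = 2 × 0.2695 = 0.5391 mol.
Q = n(e⁻)·F = 0.5391 × 96500 = 52020 C.
I = Q/t = 52020 / 8350.0 s = 6.23 A.

6.23 A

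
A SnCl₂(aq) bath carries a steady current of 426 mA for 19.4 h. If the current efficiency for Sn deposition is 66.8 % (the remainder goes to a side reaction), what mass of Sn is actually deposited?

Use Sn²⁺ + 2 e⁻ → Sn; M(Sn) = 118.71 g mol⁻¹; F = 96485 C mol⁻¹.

12.2 g

Q = I·t = 0.4260 × 69840 = 29750 C.
n(e⁻) = 29750/96485 = 0.3084 mol; theoretically n(Sn) = 0.3084/2 = 0.1542 mol, m_theo = 18.30 g.
At 66.8 % efficiency, m_actual = 0.668 × 18.30 = 12.2 g.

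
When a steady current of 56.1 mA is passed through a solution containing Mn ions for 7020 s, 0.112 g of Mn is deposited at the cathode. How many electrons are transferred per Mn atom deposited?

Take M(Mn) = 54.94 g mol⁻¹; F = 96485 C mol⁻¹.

2

Q = I·t = 0.05610 A × 7020.0 s = 393.8 C, so n(e⁻) = 393.8/96485 = 0.004082 mol.
n(Mn) deposited = 0.112 / 54.94 = 0.002039 mol.
Electrons per atom = n(e⁻)/n(Mn) = 0.004082 / 0.002039 = 2.00 ≈ 2, so the ion is Mn²⁺.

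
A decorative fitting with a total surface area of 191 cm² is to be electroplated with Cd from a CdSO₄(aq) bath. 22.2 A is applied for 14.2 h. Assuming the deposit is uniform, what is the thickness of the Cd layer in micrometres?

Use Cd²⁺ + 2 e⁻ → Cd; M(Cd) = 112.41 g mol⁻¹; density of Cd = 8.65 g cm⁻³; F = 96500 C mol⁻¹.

4000 μm

Q = I·t = 22.20 × 51120 = 1135000 C; n(e⁻) = 11.76 mol.
n(Cd) = n(e⁻)/2 = 5.880 mol, so m = 5.880 × 112.41 = 661.0 g.
Volume = m/ρ = 661.0 / 8.65 = 76.41 cm³.
Thickness = V/A = 76.41 / 191 = 0.400 cm = 4000 μm.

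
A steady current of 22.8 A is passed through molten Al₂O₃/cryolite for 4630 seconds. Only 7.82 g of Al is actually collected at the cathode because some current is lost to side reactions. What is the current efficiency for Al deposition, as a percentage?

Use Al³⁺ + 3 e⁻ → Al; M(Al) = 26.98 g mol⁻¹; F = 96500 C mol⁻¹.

79.5 %

Q = I·t = 22.80 × 4630.0 = 105600 C; n(e⁻) = 105600/96500 = 1.094 mol.
Theoretical n(Al) = n(e⁻)/3 = 0.3646 mol, i.e. m_theo = 0.3646 × 26.98 = 9.838 g.
Efficiency = m_actual / m_theo = 7.82 / 9.838 = 79.5 %.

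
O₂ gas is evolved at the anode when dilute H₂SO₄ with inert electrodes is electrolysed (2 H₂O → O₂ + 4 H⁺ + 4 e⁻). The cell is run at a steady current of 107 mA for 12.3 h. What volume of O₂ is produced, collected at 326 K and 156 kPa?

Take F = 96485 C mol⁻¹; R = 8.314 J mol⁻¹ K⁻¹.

0.213 L

Q = I·t = 0.1070 A × 44280 s = 4738 C.
n(e⁻) = Q/F = 4738 / 96485 = 0.04911 mol.
4 electrons are transferred per O₂ molecule, so n(O₂) = 0.04911 / 4 = 0.01228 mol.
V = nRT/P = (0.01228 × 8.314 × 326) / (156 × 10³ Pa) = 2.13 × 10⁻⁴ m³ = 0.213 L.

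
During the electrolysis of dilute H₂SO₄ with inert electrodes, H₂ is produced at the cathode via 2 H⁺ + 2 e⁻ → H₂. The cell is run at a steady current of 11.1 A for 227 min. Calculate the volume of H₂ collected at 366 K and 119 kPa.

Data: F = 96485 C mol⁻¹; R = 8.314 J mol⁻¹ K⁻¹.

Q = I·t = 11.10 A × 13620 s = 151200 C.
n(e⁻) = Q/F = 151200 / 96485 = 1.567 mol.
2 electrons are transferred per H₂ molecule, so n(H₂) = 1.567 / 2 = 0.7834 mol.
V = nRT/P = (0.7834 × 8.314 × 366) / (119 × 10³ Pa) = 0.0200 m³ = 20.0 L.

20.0 L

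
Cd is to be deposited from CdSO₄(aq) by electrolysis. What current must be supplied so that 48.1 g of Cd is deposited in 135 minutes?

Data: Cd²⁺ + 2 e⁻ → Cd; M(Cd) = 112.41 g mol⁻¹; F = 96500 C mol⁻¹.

10.2 A

n(Cd) = 48.1 / 112.41 = 0.4279 mol.
n(e⁻) = 2 × 0.4279 = 0.8558 mol.
Q = n(e⁻)·F = 0.8558 × 96500 = 82580 C.
I = Q/t = 82580 / 8100.0 s = 10.2 A.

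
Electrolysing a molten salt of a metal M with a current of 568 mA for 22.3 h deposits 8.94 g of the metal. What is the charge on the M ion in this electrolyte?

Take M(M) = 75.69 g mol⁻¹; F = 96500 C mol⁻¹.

Q = I·t = 0.5680 A × 80280 s = 45600 C, so n(e⁻) = 45600/96500 = 0.4725 mol.
n(M) deposited = 8.94 / 75.69 = 0.1181 mol.
Electrons per atom = n(e⁻)/n(M) = 0.4725 / 0.1181 = 4.00 ≈ 4, so the ion is M⁴⁺.

+4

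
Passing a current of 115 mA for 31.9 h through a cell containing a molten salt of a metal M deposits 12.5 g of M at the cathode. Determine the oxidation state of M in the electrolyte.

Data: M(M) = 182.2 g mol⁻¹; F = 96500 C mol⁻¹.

+2

Q = I·t = 0.1150 A × 114840 s = 13210 C, so n(e⁻) = 13210/96500 = 0.1369 mol.
n(M) deposited = 12.5 / 182.2 = 0.06861 mol.
Electrons per atom = n(e⁻)/n(M) = 0.1369 / 0.06861 = 1.99 ≈ 2, so the ion is M²⁺.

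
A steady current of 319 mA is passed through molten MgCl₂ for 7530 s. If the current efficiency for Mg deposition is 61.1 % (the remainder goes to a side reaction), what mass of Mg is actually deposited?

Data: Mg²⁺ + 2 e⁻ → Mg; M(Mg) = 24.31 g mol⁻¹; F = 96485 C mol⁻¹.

0.185 g

Q = I·t = 0.3190 × 7530.0 = 2402 C.
n(e⁻) = 2402/96485 = 0.02490 mol; theoretically n(Mg) = 0.02490/2 = 0.01245 mol, m_theo = 0.3026 g.
At 61.1 % efficiency, m_actual = 0.611 × 0.3026 = 0.185 g.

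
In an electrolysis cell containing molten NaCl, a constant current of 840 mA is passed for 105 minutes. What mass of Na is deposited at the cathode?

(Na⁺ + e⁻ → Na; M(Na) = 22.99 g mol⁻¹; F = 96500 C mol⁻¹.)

Q = I·t = 0.8400 A × 6300.0 s = 5292 C.
n(e⁻) = Q/F = 5292 / 96500 = 0.05484 mol.
Na⁺ + e⁻ → Na, so n(Na) = n(e⁻)/1 = 0.05484 mol.
m = n·M = 0.05484 × 22.99 = 1.26 g.

1.26 g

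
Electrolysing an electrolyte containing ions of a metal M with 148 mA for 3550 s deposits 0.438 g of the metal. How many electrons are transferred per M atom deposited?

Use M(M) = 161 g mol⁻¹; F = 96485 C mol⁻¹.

2

Q = I·t = 0.1480 A × 3550.0 s = 525.4 C, so n(e⁻) = 525.4/96485 = 0.005445 mol.
n(M) deposited = 0.438 / 161 = 0.002720 mol.
Electrons per atom = n(e⁻)/n(M) = 0.005445 / 0.002720 = 2.00 ≈ 2, so the ion is M²⁺.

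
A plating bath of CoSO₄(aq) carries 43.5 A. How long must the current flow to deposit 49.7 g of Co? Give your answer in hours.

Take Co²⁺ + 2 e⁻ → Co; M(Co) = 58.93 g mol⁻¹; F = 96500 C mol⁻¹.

1.04 h

n(Co) = m/M = 49.7 / 58.93 = 0.8434 mol.
Each Co atom requires 2 electrons, so n(e⁻) = 2 × 0.8434 = 1.687 mol.
Q = n(e⁻)·F = 1.687 × 96500 = 162800 C.
t = Q/I = 162800 / 43.50 A = 3742 s = 1.04 h.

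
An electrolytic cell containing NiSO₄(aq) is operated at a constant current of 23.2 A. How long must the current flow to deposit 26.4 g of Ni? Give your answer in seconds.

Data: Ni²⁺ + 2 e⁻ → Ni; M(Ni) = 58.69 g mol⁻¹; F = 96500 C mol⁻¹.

n(Ni) = m/M = 26.4 / 58.69 = 0.4498 mol.
Each Ni atom requires 2 electrons, so n(e⁻) = 2 × 0.4498 = 0.8996 mol.
Q = n(e⁻)·F = 0.8996 × 96500 = 86820 C.
t = Q/I = 86820 / 23.20 A = 3742 s.

3740 s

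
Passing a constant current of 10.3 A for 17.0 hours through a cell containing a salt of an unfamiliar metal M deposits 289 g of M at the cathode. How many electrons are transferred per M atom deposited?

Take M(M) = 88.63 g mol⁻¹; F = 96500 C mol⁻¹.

Q = I·t = 10.30 A × 61200 s = 630400 C, so n(e⁻) = 630400/96500 = 6.532 mol.
n(M) deposited = 289 / 88.63 = 3.261 mol.
Electrons per atom = n(e⁻)/n(M) = 6.532 / 3.261 = 2.00 ≈ 2, so the ion is M²⁺.

2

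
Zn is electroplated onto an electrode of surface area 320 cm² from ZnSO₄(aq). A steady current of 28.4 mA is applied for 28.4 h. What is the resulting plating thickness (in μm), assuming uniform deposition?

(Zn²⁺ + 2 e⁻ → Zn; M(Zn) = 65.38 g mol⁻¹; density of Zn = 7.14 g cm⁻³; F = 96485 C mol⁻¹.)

4.31 μm

Q = I·t = 0.02840 × 102240 = 2904 C; n(e⁻) = 0.03009 mol.
n(Zn) = n(e⁻)/2 = 0.01505 mol, so m = 0.01505 × 65.38 = 0.9838 g.
Volume = m/ρ = 0.9838 / 7.14 = 0.1378 cm³.
Thickness = V/A = 0.1378 / 320 = 4.31 × 10⁻⁴ cm = 4.31 μm.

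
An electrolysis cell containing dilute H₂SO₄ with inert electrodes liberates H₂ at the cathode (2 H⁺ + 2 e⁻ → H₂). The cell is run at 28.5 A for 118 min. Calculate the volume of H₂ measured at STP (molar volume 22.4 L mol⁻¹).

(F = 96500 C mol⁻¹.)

23.4 L

Q = I·t = 28.50 A × 7080.0 s = 201800 C.
n(e⁻) = Q/F = 201800 / 96500 = 2.091 mol.
2 electrons are transferred per H₂ molecule, so n(H₂) = 2.091 / 2 = 1.045 mol.
V = n × V_m = 1.045 × 22.4 = 23.4 L.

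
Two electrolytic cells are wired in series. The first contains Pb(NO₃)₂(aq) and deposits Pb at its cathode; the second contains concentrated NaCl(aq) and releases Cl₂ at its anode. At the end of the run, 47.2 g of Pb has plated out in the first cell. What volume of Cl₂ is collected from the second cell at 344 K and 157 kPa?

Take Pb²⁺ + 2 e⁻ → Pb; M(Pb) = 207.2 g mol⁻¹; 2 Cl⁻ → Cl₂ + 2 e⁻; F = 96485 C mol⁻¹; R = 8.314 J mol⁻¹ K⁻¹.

n(Pb) = 47.2 / 207.2 = 0.2278 mol, so n(e⁻) = 2 × 0.2278 = 0.4556 mol.
The cells are in series, so the same 0.4556 mol of electrons passes through the second cell.
2 Cl⁻ → Cl₂ + 2 e⁻ — 2 mol e⁻ per mol Cl₂, so n(Cl₂) = 0.4556/2 = 0.2278 mol.
V = nRT/P = (0.2278 × 8.314 × 344) / (157 × 10³) = 0.00415 m³ = 4.15 L.

4.15 L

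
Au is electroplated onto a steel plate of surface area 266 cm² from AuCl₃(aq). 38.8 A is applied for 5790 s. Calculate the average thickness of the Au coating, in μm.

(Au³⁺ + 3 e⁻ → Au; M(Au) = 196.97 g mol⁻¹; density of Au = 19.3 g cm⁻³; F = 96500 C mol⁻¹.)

298 μm

Q = I·t = 38.80 × 5790.0 = 224700 C; n(e⁻) = 2.328 mol.
n(Au) = n(e⁻)/3 = 0.7760 mol, so m = 0.7760 × 196.97 = 152.8 g.
Volume = m/ρ = 152.8 / 19.3 = 7.920 cm³.
Thickness = V/A = 7.920 / 266 = 0.0298 cm = 298 μm.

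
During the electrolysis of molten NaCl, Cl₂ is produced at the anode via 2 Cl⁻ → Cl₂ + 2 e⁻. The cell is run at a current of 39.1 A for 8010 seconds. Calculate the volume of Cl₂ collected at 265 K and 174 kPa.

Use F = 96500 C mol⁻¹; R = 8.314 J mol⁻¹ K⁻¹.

20.5 L

Q = I·t = 39.10 A × 8010.0 s = 313200 C.
n(e⁻) = Q/F = 313200 / 96500 = 3.246 mol.
2 electrons are transferred per Cl₂ molecule, so n(Cl₂) = 3.246 / 2 = 1.623 mol.
V = nRT/P = (1.623 × 8.314 × 265) / (174 × 10³ Pa) = 0.0205 m³ = 20.5 L.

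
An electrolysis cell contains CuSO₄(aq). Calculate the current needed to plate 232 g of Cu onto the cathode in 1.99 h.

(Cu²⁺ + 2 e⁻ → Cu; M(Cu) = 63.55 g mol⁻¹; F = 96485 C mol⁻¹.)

n(Cu) = 232 / 63.55 = 3.651 mol.
n(e⁻) = 2 × 3.651 = 7.301 mol.
Q = n(e⁻)·F = 7.301 × 96485 = 704500 C.
I = Q/t = 704500 / 7164.0 s = 98.3 A.

98.3 A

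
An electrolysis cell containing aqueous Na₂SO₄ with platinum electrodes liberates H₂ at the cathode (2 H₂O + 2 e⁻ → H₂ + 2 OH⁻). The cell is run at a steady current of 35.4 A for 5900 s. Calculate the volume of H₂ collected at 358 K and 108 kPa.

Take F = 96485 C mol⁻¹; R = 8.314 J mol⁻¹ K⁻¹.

29.8 L

Q = I·t = 35.40 A × 5900.0 s = 208900 C.
n(e⁻) = Q/F = 208900 / 96485 = 2.165 mol.
2 electrons are transferred per H₂ molecule, so n(H₂) = 2.165 / 2 = 1.082 mol.
V = nRT/P = (1.082 × 8.314 × 358) / (108 × 10³ Pa) = 0.0298 m³ = 29.8 L.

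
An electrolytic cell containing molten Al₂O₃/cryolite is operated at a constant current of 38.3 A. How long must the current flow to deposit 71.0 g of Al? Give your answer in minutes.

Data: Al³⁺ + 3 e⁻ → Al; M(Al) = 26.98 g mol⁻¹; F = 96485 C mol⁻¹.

331 min

n(Al) = m/M = 71.0 / 26.98 = 2.632 mol.
Each Al atom requires 3 electrons, so n(e⁻) = 3 × 2.632 = 7.895 mol.
Q = n(e⁻)·F = 7.895 × 96485 = 761700 C.
t = Q/I = 761700 / 38.30 A = 19890 s = 331 min.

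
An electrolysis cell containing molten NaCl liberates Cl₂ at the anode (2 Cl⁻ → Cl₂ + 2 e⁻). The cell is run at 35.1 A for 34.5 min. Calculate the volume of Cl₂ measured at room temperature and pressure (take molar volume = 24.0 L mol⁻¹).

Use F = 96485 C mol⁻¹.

9.04 L

Q = I·t = 35.10 A × 2070.0 s = 72660 C.
n(e⁻) = Q/F = 72660 / 96485 = 0.7530 mol.
2 electrons are transferred per Cl₂ molecule, so n(Cl₂) = 0.7530 / 2 = 0.3765 mol.
V = n × V_m = 0.3765 × 24.0 = 9.04 L.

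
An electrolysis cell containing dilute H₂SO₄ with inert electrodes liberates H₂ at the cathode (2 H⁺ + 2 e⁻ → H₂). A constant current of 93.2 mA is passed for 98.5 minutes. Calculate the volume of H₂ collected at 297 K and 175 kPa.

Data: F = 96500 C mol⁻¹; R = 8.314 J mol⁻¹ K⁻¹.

Q = I·t = 0.09320 A × 5910.0 s = 550.8 C.
n(e⁻) = Q/F = 550.8 / 96500 = 0.005708 mol.
2 electrons are transferred per H₂ molecule, so n(H₂) = 0.005708 / 2 = 0.002854 mol.
V = nRT/P = (0.002854 × 8.314 × 297) / (175 × 10³ Pa) = 4.03 × 10⁻⁵ m³ = 0.0403 L.

0.0403 L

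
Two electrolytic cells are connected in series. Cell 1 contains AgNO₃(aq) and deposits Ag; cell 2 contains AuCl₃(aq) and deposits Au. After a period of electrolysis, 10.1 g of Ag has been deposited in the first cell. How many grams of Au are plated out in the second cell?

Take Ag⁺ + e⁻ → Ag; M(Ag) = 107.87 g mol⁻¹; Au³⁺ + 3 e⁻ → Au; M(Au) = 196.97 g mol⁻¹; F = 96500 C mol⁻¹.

6.15 g

n(Ag) = 10.1 / 107.87 = 0.09363 mol.
Since Ag⁺ + e⁻ → Ag, n(e⁻) passed = 1 × 0.09363 = 0.09363 mol.
Cells in series carry the same charge, so the same 0.09363 mol of electrons passes through cell 2.
Au³⁺ + 3 e⁻ → Au, so n(Au) = 0.09363 / 3 = 0.03121 mol.
m(Au) = 0.03121 × 196.97 = 6.15 g.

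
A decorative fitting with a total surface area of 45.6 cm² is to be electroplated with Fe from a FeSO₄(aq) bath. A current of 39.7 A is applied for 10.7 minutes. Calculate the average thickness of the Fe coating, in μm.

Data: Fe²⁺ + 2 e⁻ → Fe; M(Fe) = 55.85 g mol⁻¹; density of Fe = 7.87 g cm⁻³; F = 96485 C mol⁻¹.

Q = I·t = 39.70 × 642.00 = 25490 C; n(e⁻) = 0.2642 mol.
n(Fe) = n(e⁻)/2 = 0.1321 mol, so m = 0.1321 × 55.85 = 7.377 g.
Volume = m/ρ = 7.377 / 7.87 = 0.9373 cm³.
Thickness = V/A = 0.9373 / 45.6 = 0.0206 cm = 206 μm.

206 μm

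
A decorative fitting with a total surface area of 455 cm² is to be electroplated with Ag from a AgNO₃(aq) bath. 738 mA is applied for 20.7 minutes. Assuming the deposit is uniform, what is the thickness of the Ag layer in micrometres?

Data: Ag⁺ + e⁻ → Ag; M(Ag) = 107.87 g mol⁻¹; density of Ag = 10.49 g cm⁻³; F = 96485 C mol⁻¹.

Q = I·t = 0.7380 × 1242.0 = 916.6 C; n(e⁻) = 0.009500 mol.
n(Ag) = n(e⁻)/1 = 0.009500 mol, so m = 0.009500 × 107.87 = 1.025 g.
Volume = m/ρ = 1.025 / 10.49 = 0.09769 cm³.
Thickness = V/A = 0.09769 / 455 = 2.15 × 10⁻⁴ cm = 2.15 μm.

2.15 μm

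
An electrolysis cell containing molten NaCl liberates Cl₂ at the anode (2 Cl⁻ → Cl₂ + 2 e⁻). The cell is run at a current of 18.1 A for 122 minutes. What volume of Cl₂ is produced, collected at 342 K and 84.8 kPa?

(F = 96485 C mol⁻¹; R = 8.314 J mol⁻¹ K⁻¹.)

23.0 L

Q = I·t = 18.10 A × 7320.0 s = 132500 C.
n(e⁻) = Q/F = 132500 / 96485 = 1.373 mol.
2 electrons are transferred per Cl₂ molecule, so n(Cl₂) = 1.373 / 2 = 0.6866 mol.
V = nRT/P = (0.6866 × 8.314 × 342) / (84.8 × 10³ Pa) = 0.0230 m³ = 23.0 L.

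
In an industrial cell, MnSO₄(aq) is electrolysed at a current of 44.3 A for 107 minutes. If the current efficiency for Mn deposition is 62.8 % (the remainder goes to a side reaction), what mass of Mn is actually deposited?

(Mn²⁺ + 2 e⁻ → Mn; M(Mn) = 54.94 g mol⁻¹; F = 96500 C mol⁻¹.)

50.8 g

Q = I·t = 44.30 × 6420.0 = 284400 C.
n(e⁻) = 284400/96500 = 2.947 mol; theoretically n(Mn) = 2.947/2 = 1.474 mol, m_theo = 80.96 g.
At 62.8 % efficiency, m_actual = 0.628 × 80.96 = 50.8 g.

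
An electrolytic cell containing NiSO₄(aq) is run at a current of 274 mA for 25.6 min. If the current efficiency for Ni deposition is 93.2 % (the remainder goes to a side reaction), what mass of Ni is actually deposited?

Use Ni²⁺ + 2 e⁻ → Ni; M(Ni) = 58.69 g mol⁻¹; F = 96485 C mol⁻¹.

0.119 g

Q = I·t = 0.2740 × 1536.0 = 420.9 C.
n(e⁻) = 420.9/96485 = 0.004362 mol; theoretically n(Ni) = 0.004362/2 = 0.002181 mol, m_theo = 0.1280 g.
At 93.2 % efficiency, m_actual = 0.932 × 0.1280 = 0.119 g.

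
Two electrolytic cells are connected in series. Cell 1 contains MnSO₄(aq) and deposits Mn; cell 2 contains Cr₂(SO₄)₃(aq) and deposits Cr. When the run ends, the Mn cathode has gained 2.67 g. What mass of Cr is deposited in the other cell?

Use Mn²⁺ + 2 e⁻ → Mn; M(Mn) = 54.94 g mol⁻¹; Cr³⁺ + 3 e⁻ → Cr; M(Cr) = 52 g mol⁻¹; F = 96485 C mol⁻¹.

1.68 g

n(Mn) = 2.67 / 54.94 = 0.04860 mol.
Since Mn²⁺ + 2 e⁻ → Mn, n(e⁻) passed = 2 × 0.04860 = 0.09720 mol.
Cells in series carry the same charge, so the same 0.09720 mol of electrons passes through cell 2.
Cr³⁺ + 3 e⁻ → Cr, so n(Cr) = 0.09720 / 3 = 0.03240 mol.
m(Cr) = 0.03240 × 52 = 1.68 g.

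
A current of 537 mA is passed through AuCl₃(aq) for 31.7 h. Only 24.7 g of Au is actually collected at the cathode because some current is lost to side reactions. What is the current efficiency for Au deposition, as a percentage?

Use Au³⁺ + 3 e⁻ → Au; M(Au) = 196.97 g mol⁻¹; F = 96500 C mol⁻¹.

Q = I·t = 0.5370 × 114120 = 61280 C; n(e⁻) = 61280/96500 = 0.6351 mol.
Theoretical n(Au) = n(e⁻)/3 = 0.2117 mol, i.e. m_theo = 0.2117 × 196.97 = 41.70 g.
Efficiency = m_actual / m_theo = 24.7 / 41.70 = 59.2 %.

59.2 %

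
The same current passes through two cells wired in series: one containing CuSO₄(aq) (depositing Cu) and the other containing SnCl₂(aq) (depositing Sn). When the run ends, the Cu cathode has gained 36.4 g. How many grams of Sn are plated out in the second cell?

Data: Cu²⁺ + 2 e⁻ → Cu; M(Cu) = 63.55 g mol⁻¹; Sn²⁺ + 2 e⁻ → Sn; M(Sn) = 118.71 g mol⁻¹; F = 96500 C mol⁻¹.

68.0 g

n(Cu) = 36.4 / 63.55 = 0.5728 mol.
Since Cu²⁺ + 2 e⁻ → Cu, n(e⁻) passed = 2 × 0.5728 = 1.146 mol.
Cells in series carry the same charge, so the same 1.146 mol of electrons passes through cell 2.
Sn²⁺ + 2 e⁻ → Sn, so n(Sn) = 1.146 / 2 = 0.5728 mol.
m(Sn) = 0.5728 × 118.71 = 68.0 g.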